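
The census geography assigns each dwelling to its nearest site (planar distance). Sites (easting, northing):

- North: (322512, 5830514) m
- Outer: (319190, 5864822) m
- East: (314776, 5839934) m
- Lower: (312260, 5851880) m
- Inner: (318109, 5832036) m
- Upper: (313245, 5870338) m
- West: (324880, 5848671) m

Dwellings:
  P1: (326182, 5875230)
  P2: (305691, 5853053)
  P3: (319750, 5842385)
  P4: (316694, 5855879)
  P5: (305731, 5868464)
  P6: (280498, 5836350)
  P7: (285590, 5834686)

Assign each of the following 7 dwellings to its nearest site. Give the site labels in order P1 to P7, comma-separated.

P1 → Outer (d²=157214528.00)
P2 → Lower (d²=44527690.00)
P3 → East (d²=30748077.00)
P4 → Lower (d²=35652357.00)
P5 → Upper (d²=59972072.00)
P6 → East (d²=1187826340.00)
P7 → East (d²=879364100.00)

Outer, Lower, East, Lower, Upper, East, East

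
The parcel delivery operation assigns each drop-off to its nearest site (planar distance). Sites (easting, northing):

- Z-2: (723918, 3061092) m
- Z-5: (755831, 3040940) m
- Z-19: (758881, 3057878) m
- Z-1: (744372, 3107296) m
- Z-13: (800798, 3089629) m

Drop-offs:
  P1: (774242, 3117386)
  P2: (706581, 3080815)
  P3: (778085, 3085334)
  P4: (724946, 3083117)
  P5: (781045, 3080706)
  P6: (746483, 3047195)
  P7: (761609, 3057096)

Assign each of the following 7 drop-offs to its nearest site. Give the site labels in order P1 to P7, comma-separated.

P1 → Z-1 (d²=994025000.00)
P2 → Z-2 (d²=689568298.00)
P3 → Z-13 (d²=534327394.00)
P4 → Z-2 (d²=486157409.00)
P5 → Z-13 (d²=469800938.00)
P6 → Z-5 (d²=126510129.00)
P7 → Z-19 (d²=8053508.00)

Z-1, Z-2, Z-13, Z-2, Z-13, Z-5, Z-19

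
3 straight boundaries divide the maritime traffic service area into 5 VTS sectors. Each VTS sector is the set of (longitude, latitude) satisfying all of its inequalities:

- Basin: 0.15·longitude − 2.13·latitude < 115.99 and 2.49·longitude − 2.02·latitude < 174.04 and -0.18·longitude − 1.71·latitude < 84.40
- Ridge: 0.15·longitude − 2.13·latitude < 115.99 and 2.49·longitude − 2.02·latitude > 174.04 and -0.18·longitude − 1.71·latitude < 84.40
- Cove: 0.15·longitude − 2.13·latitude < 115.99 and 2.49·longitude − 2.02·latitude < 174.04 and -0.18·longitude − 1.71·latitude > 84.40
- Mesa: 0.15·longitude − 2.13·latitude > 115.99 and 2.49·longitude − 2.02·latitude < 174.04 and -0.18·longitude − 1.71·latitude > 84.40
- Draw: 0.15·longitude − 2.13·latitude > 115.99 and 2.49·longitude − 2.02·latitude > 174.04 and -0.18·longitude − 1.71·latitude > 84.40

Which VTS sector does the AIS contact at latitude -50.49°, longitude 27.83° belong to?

0.15·27.83 − 2.13·-50.49 = 111.718, which is < 115.99
2.49·27.83 − 2.02·-50.49 = 171.286, which is < 174.04
-0.18·27.83 − 1.71·-50.49 = 81.329, which is < 84.40
This sign pattern matches Basin.

Basin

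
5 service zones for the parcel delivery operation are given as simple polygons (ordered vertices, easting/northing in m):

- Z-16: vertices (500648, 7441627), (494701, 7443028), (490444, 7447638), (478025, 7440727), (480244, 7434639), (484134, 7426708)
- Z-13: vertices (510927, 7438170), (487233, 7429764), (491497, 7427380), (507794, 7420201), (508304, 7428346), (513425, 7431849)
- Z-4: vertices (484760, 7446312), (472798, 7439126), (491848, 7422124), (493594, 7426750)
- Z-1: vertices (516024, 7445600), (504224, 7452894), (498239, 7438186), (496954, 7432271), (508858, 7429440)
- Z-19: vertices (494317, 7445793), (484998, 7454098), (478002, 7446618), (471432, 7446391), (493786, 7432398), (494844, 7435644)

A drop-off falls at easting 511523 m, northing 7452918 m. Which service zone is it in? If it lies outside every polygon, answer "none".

Cast a ray rightward from (511523, 7452918). For each polygon, the edges (by vertex number in listed order) whose endpoints lie on opposite sides of northing = 7452918, where each meets that height, and whether that is right or left of the point:
Z-16: no edge straddles that height → 0 crossings.
Z-13: no edge straddles that height → 0 crossings.
Z-4: no edge straddles that height → 0 crossings.
Z-1: no edge straddles that height → 0 crossings.
Z-19: 1–2 at easting≈486322.1 (left), 2–3 at easting≈483894.4 (left) → 0 crossings.
All counts are even, so the point lies outside every listed polygon.

none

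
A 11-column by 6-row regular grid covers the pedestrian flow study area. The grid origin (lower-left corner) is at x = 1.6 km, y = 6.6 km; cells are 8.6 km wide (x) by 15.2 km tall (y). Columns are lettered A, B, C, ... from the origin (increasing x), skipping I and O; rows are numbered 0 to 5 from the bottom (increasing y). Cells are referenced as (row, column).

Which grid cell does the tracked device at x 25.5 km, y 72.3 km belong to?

(4, C)

Column index: ⌊(25.5 − 1.6) / 8.6⌋ = ⌊2.779⌋ = 2 → column C
Row offset from origin: ⌊(72.3 − 6.6) / 15.2⌋ = ⌊4.322⌋ = 4 → row 4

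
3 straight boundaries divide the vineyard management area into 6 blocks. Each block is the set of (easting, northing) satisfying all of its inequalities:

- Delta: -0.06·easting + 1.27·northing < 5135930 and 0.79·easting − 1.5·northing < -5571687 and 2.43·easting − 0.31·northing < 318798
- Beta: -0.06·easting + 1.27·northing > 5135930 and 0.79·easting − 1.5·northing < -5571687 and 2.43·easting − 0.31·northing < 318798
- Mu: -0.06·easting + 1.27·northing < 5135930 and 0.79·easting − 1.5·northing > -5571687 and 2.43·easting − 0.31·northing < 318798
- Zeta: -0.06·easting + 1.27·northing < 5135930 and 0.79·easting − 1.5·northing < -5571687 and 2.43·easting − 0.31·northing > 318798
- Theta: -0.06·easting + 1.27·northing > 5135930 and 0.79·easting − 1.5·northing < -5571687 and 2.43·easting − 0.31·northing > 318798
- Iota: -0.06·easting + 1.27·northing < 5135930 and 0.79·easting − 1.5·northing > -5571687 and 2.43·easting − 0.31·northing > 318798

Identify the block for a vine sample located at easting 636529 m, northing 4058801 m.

Delta

-0.06·636529 + 1.27·4058801 = 5116485.530, which is < 5135930
0.79·636529 − 1.5·4058801 = -5585343.590, which is < -5571687
2.43·636529 − 0.31·4058801 = 288537.160, which is < 318798
This sign pattern matches Delta.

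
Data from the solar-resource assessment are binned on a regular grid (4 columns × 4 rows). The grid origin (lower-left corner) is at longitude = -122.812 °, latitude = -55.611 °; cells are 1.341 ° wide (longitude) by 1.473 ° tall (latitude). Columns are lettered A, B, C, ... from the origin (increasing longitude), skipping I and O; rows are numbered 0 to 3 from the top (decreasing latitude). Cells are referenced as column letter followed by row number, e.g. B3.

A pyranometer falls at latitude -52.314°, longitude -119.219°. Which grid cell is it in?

Column index: ⌊(-119.219 − -122.812) / 1.341⌋ = ⌊2.679⌋ = 2 → column C
Row offset from origin: ⌊(-52.314 − -55.611) / 1.473⌋ = ⌊2.238⌋ = 2 → row 1 (counted from top)

C1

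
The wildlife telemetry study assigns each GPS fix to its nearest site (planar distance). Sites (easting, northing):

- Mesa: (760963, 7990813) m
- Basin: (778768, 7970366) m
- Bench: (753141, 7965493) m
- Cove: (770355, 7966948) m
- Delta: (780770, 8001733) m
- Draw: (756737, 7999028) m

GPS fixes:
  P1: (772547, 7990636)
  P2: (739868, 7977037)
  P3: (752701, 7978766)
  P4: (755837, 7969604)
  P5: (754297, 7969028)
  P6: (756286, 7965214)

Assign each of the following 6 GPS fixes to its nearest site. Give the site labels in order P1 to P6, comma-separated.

Mesa, Bench, Bench, Bench, Bench, Bench

P1 → Mesa (d²=134220385.00)
P2 → Bench (d²=309436465.00)
P3 → Bench (d²=176366129.00)
P4 → Bench (d²=24168737.00)
P5 → Bench (d²=13832561.00)
P6 → Bench (d²=9968866.00)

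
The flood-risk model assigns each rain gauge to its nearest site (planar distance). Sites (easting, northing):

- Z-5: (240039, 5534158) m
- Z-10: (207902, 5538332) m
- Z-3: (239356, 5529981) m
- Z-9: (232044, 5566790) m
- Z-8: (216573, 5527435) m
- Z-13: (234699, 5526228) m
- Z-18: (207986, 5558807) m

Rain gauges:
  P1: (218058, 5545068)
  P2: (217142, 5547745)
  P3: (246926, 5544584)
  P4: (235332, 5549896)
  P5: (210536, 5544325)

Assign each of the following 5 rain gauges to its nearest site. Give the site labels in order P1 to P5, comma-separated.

Z-10, Z-10, Z-5, Z-5, Z-10

P1 → Z-10 (d²=148518032.00)
P2 → Z-10 (d²=173982169.00)
P3 → Z-5 (d²=156132245.00)
P4 → Z-5 (d²=269840493.00)
P5 → Z-10 (d²=42854005.00)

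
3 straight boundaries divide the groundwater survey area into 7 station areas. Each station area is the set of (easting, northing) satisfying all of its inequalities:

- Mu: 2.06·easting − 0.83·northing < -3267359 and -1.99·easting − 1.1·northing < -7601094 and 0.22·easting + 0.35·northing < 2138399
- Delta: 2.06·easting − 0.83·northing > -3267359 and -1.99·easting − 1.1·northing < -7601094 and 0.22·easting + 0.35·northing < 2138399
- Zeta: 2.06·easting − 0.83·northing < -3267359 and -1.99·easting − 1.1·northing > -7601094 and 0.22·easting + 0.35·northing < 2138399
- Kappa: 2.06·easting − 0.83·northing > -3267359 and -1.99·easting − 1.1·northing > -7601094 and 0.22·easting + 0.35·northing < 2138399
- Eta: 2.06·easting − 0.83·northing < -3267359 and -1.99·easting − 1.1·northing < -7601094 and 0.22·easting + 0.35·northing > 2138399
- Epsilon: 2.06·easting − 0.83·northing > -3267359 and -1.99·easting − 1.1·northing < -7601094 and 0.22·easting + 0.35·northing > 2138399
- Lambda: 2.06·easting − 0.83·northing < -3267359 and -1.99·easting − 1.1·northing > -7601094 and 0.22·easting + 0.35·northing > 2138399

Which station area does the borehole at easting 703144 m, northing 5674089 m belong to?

2.06·703144 − 0.83·5674089 = -3261017.230, which is > -3267359
-1.99·703144 − 1.1·5674089 = -7640754.460, which is < -7601094
0.22·703144 + 0.35·5674089 = 2140622.830, which is > 2138399
This sign pattern matches Epsilon.

Epsilon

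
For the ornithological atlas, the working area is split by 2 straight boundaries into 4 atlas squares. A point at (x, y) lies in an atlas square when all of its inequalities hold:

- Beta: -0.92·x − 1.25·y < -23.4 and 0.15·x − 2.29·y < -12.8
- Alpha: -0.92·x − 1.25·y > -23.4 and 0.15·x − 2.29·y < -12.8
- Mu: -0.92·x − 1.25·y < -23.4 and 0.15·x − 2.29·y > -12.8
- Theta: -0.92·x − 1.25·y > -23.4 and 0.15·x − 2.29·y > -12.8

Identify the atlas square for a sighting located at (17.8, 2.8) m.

-0.92·17.8 − 1.25·2.8 = -19.876, which is > -23.4
0.15·17.8 − 2.29·2.8 = -3.742, which is > -12.8
This sign pattern matches Theta.

Theta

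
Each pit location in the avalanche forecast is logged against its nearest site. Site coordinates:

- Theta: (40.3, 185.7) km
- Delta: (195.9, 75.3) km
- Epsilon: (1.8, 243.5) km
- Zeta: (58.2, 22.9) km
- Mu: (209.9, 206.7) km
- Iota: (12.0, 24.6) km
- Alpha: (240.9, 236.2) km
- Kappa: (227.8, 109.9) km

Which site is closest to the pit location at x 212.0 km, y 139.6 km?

Squared distances to each site:
Theta: 31606.100; Delta: 4393.700; Epsilon: 54979.250; Zeta: 37273.330; Mu: 4506.820; Iota: 53225.000; Alpha: 10166.770; Kappa: 1131.730.
Minimum at Kappa.

Kappa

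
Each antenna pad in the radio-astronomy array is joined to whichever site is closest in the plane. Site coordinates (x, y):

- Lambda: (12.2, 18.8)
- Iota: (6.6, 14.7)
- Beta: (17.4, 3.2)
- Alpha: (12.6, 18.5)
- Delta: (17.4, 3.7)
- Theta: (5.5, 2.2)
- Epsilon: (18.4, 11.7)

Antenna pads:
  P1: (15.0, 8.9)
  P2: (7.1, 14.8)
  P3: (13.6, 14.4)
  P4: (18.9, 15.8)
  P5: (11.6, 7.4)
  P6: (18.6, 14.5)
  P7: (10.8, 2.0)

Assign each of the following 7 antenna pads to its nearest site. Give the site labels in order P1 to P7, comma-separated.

P1 → Epsilon (d²=19.40)
P2 → Iota (d²=0.26)
P3 → Alpha (d²=17.81)
P4 → Epsilon (d²=17.06)
P5 → Delta (d²=47.33)
P6 → Epsilon (d²=7.88)
P7 → Theta (d²=28.13)

Epsilon, Iota, Alpha, Epsilon, Delta, Epsilon, Theta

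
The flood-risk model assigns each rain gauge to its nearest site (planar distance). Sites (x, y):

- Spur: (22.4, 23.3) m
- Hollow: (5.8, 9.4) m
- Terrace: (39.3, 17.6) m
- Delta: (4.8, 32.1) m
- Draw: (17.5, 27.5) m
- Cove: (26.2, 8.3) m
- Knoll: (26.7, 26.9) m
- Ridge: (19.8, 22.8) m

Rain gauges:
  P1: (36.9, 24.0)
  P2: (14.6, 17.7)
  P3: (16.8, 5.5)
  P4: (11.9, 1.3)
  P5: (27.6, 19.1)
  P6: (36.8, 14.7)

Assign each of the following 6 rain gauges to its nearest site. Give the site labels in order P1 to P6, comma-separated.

Terrace, Ridge, Cove, Hollow, Spur, Terrace

P1 → Terrace (d²=46.72)
P2 → Ridge (d²=53.05)
P3 → Cove (d²=96.20)
P4 → Hollow (d²=102.82)
P5 → Spur (d²=44.68)
P6 → Terrace (d²=14.66)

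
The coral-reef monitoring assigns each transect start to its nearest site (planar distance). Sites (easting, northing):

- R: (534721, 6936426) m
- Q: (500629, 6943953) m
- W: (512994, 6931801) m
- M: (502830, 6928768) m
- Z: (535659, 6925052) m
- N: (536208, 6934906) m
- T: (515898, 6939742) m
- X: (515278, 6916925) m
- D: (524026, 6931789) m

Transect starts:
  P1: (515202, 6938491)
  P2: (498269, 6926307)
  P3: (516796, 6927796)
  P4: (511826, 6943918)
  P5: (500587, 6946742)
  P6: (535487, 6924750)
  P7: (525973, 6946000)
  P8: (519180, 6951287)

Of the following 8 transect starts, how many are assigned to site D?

0

P1 → T
P2 → M
P3 → W
P4 → T
P5 → Q
P6 → Z
P7 → T
P8 → T
0 of the 8 go to D.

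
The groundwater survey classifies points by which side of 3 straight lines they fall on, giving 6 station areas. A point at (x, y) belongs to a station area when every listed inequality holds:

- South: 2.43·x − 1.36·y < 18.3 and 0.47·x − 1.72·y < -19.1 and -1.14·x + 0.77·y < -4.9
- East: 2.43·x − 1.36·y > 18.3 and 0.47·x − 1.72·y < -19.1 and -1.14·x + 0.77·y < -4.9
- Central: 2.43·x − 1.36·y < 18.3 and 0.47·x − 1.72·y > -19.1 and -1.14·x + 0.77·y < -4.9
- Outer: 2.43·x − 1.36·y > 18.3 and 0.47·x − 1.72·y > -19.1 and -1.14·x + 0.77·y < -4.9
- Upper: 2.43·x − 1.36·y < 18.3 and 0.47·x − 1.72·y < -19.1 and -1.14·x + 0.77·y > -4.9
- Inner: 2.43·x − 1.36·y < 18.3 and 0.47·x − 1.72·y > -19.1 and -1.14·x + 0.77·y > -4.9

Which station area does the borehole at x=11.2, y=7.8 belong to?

Central

2.43·11.2 − 1.36·7.8 = 16.608, which is < 18.3
0.47·11.2 − 1.72·7.8 = -8.152, which is > -19.1
-1.14·11.2 + 0.77·7.8 = -6.762, which is < -4.9
This sign pattern matches Central.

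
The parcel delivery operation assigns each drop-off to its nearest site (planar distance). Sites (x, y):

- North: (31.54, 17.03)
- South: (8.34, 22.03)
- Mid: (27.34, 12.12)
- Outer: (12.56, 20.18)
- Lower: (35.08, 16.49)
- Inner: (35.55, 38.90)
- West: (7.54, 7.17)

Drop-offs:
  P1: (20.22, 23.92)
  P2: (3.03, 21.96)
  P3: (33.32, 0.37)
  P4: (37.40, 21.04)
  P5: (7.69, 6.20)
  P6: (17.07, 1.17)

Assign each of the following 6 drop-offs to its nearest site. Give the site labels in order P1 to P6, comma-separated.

Outer, South, Mid, Lower, West, West

P1 → Outer (d²=72.66)
P2 → South (d²=28.20)
P3 → Mid (d²=173.82)
P4 → Lower (d²=26.08)
P5 → West (d²=0.96)
P6 → West (d²=126.82)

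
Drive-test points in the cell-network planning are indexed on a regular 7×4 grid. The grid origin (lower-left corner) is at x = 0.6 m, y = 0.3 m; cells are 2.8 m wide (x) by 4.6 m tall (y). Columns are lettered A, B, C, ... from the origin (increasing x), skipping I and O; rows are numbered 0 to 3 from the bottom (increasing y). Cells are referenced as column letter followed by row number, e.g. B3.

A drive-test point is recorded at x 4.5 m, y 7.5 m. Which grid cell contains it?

Column index: ⌊(4.5 − 0.6) / 2.8⌋ = ⌊1.393⌋ = 1 → column B
Row offset from origin: ⌊(7.5 − 0.3) / 4.6⌋ = ⌊1.565⌋ = 1 → row 1

B1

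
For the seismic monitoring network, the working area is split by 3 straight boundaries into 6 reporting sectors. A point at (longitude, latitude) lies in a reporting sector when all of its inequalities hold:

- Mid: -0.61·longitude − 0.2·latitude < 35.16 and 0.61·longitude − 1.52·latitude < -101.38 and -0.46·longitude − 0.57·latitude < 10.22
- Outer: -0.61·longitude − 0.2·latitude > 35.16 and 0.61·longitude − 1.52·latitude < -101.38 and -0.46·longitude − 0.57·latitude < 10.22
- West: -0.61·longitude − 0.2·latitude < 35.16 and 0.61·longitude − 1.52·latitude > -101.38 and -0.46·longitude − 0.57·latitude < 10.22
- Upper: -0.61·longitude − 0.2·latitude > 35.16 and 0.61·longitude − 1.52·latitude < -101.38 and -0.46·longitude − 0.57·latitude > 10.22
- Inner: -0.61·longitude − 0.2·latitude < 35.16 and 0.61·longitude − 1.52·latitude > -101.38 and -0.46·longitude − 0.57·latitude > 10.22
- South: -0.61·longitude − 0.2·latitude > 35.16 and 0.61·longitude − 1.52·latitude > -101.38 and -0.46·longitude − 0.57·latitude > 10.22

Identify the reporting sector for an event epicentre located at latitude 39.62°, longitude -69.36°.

Mid

-0.61·-69.36 − 0.2·39.62 = 34.386, which is < 35.16
0.61·-69.36 − 1.52·39.62 = -102.532, which is < -101.38
-0.46·-69.36 − 0.57·39.62 = 9.322, which is < 10.22
This sign pattern matches Mid.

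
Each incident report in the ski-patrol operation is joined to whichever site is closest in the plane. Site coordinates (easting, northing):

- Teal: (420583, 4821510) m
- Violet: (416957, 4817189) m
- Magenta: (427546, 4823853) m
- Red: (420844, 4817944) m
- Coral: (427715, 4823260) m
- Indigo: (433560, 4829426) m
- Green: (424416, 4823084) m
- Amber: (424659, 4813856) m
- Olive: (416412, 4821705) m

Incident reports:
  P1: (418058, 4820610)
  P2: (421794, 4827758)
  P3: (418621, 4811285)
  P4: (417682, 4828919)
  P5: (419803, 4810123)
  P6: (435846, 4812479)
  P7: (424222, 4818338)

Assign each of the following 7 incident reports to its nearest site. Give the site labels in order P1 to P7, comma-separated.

P1 → Olive (d²=3908341.00)
P2 → Green (d²=28721160.00)
P3 → Violet (d²=37626112.00)
P4 → Olive (d²=53654696.00)
P5 → Amber (d²=37516025.00)
P6 → Amber (d²=127045098.00)
P7 → Red (d²=11566120.00)

Olive, Green, Violet, Olive, Amber, Amber, Red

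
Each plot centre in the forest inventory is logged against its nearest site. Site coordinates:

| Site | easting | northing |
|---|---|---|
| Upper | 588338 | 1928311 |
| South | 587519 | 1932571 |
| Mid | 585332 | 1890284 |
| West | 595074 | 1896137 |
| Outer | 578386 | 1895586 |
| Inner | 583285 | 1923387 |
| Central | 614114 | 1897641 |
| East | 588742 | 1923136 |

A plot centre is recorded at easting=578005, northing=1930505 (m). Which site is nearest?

Squared distances to each site:
Upper: 111584525.000; South: 94784552.000; Mid: 1671413770.000; West: 1472510185.000; Outer: 1219481722.000; Inner: 78544324.000; Central: 2383902377.000; East: 169585330.000.
Minimum at Inner.

Inner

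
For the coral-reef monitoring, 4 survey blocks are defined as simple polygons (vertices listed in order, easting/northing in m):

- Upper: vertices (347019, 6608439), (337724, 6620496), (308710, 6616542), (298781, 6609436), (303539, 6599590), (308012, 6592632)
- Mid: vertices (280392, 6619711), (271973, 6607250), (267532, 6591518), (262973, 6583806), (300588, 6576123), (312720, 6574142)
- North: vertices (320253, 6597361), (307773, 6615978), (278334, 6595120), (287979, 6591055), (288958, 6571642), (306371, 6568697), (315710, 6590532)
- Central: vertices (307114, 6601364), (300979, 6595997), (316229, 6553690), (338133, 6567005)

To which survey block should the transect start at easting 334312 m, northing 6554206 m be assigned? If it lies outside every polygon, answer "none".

Cast a ray rightward from (334312, 6554206). For each polygon, the edges (by vertex number in listed order) whose endpoints lie on opposite sides of northing = 6554206, where each meets that height, and whether that is right or left of the point:
Upper: no edge straddles that height → 0 crossings.
Mid: no edge straddles that height → 0 crossings.
North: no edge straddles that height → 0 crossings.
Central: 2–3 at easting≈316043.0 (left), 3–4 at easting≈317077.9 (left) → 0 crossings.
All counts are even, so the point lies outside every listed polygon.

none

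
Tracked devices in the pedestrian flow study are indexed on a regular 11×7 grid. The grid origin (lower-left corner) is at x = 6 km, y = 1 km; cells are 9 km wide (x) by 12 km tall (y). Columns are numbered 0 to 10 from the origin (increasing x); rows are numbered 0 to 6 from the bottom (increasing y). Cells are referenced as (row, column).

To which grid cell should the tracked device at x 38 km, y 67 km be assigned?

(5, 3)

Column index: ⌊(38 − 6) / 9⌋ = ⌊3.556⌋ = 3
Row offset from origin: ⌊(67 − 1) / 12⌋ = ⌊5.500⌋ = 5 → row 5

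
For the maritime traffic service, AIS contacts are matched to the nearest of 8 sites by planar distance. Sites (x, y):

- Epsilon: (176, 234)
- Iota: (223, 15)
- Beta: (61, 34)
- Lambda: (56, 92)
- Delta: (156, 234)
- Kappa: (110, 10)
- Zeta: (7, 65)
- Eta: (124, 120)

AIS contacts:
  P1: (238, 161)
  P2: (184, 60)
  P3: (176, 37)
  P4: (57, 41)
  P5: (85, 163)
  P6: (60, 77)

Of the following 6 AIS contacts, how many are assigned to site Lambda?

P1 → Epsilon
P2 → Iota
P3 → Iota
P4 → Beta
P5 → Eta
P6 → Lambda
1 of the 6 goes to Lambda.

1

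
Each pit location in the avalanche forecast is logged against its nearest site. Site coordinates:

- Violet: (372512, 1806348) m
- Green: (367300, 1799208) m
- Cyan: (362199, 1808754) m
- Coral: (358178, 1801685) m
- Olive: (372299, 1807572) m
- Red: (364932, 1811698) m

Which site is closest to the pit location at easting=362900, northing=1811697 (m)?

Squared distances to each site:
Violet: 121002345.000; Green: 175335121.000; Cyan: 9152650.000; Coral: 122537428.000; Olive: 105356826.000; Red: 4129025.000.
Minimum at Red.

Red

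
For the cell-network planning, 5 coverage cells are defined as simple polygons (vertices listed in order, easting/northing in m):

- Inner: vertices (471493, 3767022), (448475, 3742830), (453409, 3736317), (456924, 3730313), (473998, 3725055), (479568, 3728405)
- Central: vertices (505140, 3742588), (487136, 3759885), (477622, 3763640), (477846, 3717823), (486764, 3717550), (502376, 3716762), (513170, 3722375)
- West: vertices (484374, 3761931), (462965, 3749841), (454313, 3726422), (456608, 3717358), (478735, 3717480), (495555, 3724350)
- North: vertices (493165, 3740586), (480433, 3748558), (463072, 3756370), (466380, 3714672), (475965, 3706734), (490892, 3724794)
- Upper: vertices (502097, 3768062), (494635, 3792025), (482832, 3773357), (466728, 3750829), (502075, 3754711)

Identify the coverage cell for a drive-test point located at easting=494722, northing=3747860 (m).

Central

Cast a ray rightward from (494722, 3747860). For each polygon, the edges (by vertex number in listed order) whose endpoints lie on opposite sides of northing = 3747860, where each meets that height, and whether that is right or left of the point:
Inner: 1–2 at easting≈453260.9 (left), 6–1 at easting≈475499.9 (left) → 0 crossings.
Central: 1–2 at easting≈499652.5 (right), 3–4 at easting≈477699.1 (left) → 1 crossing.
West: 2–3 at easting≈462233.1 (left), 6–1 at easting≈488560.4 (left) → 0 crossings.
North: 1–2 at easting≈481547.8 (left), 3–4 at easting≈463747.1 (left) → 0 crossings.
Upper: no edge straddles that height → 0 crossings.
Only Central has an odd count, so the point is inside Central.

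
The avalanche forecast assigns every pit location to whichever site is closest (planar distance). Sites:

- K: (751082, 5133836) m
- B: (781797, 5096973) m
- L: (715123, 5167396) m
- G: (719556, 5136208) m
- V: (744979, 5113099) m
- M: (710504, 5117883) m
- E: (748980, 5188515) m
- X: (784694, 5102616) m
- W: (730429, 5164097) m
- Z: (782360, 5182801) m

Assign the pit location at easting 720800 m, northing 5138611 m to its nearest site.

Squared distances to each site:
K: 939800149.000; B: 5454357053.000; L: 860804554.000; G: 7321945.000; V: 1235486185.000; M: 535657600.000; E: 3284521616.000; X: 5378083261.000; W: 742253837.000; Z: 5742389700.000.
Minimum at G.

G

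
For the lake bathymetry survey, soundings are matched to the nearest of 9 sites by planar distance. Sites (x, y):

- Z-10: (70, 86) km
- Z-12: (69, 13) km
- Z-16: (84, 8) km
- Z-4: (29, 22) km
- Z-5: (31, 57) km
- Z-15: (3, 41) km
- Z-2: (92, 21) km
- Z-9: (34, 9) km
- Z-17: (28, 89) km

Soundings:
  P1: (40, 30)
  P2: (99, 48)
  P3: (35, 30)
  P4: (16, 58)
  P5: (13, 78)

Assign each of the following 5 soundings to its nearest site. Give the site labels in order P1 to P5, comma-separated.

Z-4, Z-2, Z-4, Z-5, Z-17

P1 → Z-4 (d²=185.00)
P2 → Z-2 (d²=778.00)
P3 → Z-4 (d²=100.00)
P4 → Z-5 (d²=226.00)
P5 → Z-17 (d²=346.00)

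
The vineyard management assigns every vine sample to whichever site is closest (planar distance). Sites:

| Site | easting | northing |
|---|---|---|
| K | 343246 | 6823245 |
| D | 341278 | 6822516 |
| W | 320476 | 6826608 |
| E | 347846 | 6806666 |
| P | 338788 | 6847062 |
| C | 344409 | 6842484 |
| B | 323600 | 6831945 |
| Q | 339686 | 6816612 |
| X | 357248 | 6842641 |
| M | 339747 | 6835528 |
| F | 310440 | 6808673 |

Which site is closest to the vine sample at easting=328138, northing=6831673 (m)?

Squared distances to each site:
K: 299282848.000; D: 256510249.000; W: 84360469.000; E: 1013755313.000; P: 350243821.000; C: 381623162.000; B: 20667428.000; Q: 360190025.000; X: 967689124.000; M: 149629906.000; F: 842219204.000.
Minimum at B.

B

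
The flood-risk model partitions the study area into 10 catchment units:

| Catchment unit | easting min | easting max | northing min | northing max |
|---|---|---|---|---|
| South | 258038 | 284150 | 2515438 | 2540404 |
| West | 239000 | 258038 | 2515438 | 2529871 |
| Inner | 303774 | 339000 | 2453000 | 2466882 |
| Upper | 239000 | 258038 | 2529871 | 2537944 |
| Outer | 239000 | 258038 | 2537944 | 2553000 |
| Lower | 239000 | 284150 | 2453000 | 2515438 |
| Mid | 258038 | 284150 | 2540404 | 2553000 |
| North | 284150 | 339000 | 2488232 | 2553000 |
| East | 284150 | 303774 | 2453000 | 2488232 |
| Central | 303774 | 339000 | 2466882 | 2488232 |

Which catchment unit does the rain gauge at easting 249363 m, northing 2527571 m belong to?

The point has easting = 249363 and northing = 2527571.
Only West satisfies 239000 ≤ easting ≤ 258038 and 2515438 ≤ northing ≤ 2529871.

West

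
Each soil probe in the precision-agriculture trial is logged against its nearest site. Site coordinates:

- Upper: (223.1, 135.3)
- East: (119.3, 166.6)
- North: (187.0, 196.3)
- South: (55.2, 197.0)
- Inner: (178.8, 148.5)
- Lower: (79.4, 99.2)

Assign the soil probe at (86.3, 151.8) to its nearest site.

East

Squared distances to each site:
Upper: 18986.490; East: 1308.040; North: 12120.740; South: 3010.250; Inner: 8567.140; Lower: 2814.370.
Minimum at East.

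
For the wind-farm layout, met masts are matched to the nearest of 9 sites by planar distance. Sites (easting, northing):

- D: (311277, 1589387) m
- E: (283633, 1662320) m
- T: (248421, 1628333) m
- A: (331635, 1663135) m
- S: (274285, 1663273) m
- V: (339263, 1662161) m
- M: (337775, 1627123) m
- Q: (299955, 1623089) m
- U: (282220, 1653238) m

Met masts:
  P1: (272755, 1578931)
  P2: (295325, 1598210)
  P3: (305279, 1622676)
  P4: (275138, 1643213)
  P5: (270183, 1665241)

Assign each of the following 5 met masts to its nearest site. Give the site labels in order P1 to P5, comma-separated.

P1 → D (d²=1593272420.00)
P2 → D (d²=332311633.00)
P3 → Q (d²=28515545.00)
P4 → U (d²=150655349.00)
P5 → S (d²=20699428.00)

D, D, Q, U, S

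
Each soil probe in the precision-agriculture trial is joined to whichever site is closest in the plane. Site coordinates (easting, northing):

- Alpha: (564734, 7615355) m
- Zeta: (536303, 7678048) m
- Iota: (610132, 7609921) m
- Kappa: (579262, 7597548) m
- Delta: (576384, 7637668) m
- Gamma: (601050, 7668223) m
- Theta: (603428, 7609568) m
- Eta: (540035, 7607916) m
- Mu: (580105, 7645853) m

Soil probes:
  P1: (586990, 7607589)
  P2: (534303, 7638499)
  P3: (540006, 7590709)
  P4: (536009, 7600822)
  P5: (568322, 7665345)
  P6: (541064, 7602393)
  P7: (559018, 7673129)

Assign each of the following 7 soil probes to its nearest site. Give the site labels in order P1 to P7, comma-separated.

Kappa, Eta, Eta, Eta, Mu, Eta, Zeta

P1 → Kappa (d²=160543665.00)
P2 → Eta (d²=968175713.00)
P3 → Eta (d²=296081690.00)
P4 → Eta (d²=66533512.00)
P5 → Mu (d²=518777153.00)
P6 → Eta (d²=31562370.00)
P7 → Zeta (d²=540167786.00)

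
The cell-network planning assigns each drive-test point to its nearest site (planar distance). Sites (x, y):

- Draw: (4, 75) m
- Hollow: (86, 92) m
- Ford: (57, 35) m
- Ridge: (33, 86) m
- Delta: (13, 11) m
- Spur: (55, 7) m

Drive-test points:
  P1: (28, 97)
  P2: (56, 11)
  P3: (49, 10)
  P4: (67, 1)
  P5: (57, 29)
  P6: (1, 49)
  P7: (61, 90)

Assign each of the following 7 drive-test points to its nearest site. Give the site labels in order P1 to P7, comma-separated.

P1 → Ridge (d²=146.00)
P2 → Spur (d²=17.00)
P3 → Spur (d²=45.00)
P4 → Spur (d²=180.00)
P5 → Ford (d²=36.00)
P6 → Draw (d²=685.00)
P7 → Hollow (d²=629.00)

Ridge, Spur, Spur, Spur, Ford, Draw, Hollow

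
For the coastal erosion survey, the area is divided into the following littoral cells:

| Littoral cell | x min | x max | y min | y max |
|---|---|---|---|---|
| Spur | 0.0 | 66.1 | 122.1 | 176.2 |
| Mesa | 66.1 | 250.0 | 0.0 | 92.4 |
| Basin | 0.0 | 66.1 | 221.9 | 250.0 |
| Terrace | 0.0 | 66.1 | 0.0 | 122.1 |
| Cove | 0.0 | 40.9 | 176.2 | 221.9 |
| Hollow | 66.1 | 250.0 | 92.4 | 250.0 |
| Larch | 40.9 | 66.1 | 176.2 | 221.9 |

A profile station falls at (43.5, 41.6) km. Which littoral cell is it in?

Terrace

The point has x = 43.5 and y = 41.6.
Only Terrace satisfies 0.0 ≤ x ≤ 66.1 and 0.0 ≤ y ≤ 122.1.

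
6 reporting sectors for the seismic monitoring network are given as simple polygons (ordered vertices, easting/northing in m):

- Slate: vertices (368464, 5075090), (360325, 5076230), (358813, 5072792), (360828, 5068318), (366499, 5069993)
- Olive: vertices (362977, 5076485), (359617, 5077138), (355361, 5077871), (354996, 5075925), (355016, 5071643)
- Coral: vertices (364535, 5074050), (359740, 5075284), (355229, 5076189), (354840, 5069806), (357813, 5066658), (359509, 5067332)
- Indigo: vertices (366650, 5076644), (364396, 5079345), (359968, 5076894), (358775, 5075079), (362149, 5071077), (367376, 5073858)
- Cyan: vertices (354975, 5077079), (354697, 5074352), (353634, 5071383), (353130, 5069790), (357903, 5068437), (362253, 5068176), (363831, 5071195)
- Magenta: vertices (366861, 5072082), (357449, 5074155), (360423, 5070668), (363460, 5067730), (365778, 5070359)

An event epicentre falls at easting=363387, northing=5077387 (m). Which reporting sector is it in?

Cast a ray rightward from (363387, 5077387). For each polygon, the edges (by vertex number in listed order) whose endpoints lie on opposite sides of northing = 5077387, where each meets that height, and whether that is right or left of the point:
Slate: no edge straddles that height → 0 crossings.
Olive: 2–3 at easting≈358171.2 (left), 3–4 at easting≈355270.2 (left) → 0 crossings.
Coral: no edge straddles that height → 0 crossings.
Indigo: 1–2 at easting≈366030.0 (right), 2–3 at easting≈360858.7 (left) → 1 crossing.
Cyan: no edge straddles that height → 0 crossings.
Magenta: no edge straddles that height → 0 crossings.
Only Indigo has an odd count, so the point is inside Indigo.

Indigo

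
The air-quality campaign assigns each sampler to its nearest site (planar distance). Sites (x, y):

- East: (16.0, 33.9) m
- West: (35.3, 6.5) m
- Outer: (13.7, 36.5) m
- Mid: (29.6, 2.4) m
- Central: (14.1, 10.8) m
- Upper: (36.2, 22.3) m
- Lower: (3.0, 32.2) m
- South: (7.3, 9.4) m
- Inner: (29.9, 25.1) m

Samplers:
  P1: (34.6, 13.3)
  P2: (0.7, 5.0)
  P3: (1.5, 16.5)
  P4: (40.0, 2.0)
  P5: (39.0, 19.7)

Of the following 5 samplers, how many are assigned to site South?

2

P1 → West
P2 → South
P3 → South
P4 → West
P5 → Upper
2 of the 5 go to South.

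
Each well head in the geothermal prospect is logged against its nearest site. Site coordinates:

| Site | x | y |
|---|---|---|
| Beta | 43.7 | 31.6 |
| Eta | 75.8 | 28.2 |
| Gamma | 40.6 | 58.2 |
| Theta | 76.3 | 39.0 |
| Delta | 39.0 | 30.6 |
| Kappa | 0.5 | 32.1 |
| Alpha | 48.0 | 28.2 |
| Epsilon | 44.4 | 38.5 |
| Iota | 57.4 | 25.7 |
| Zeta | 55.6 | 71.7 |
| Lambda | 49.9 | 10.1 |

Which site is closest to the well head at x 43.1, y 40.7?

Epsilon

Squared distances to each site:
Beta: 83.170; Eta: 1225.540; Gamma: 312.500; Theta: 1105.130; Delta: 118.820; Kappa: 1888.720; Alpha: 180.260; Epsilon: 6.530; Iota: 429.490; Zeta: 1117.250; Lambda: 982.600.
Minimum at Epsilon.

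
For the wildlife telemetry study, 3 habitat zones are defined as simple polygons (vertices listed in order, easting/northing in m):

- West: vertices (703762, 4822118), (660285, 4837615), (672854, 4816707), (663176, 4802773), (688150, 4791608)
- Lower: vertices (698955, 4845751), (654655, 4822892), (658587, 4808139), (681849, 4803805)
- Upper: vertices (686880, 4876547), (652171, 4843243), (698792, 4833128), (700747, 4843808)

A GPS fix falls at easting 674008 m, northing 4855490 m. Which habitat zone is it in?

Cast a ray rightward from (674008, 4855490). For each polygon, the edges (by vertex number in listed order) whose endpoints lie on opposite sides of northing = 4855490, where each meets that height, and whether that is right or left of the point:
West: no edge straddles that height → 0 crossings.
Lower: no edge straddles that height → 0 crossings.
Upper: 1–2 at easting≈664934.7 (left), 4–1 at easting≈695798.9 (right) → 1 crossing.
Only Upper has an odd count, so the point is inside Upper.

Upper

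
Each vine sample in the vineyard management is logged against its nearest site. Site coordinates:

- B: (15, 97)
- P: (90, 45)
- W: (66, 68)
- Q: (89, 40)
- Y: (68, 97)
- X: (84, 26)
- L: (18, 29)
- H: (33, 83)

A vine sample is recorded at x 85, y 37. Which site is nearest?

Q

Squared distances to each site:
B: 8500.000; P: 89.000; W: 1322.000; Q: 25.000; Y: 3889.000; X: 122.000; L: 4553.000; H: 4820.000.
Minimum at Q.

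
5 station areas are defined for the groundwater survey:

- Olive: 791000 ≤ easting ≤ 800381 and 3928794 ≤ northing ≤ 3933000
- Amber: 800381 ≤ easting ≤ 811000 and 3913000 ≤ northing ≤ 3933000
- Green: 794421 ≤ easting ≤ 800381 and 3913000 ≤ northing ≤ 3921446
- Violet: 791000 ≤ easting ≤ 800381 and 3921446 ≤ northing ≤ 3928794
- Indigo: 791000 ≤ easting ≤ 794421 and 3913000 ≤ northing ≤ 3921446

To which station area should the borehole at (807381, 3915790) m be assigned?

The point has easting = 807381 and northing = 3915790.
Only Amber satisfies 800381 ≤ easting ≤ 811000 and 3913000 ≤ northing ≤ 3933000.

Amber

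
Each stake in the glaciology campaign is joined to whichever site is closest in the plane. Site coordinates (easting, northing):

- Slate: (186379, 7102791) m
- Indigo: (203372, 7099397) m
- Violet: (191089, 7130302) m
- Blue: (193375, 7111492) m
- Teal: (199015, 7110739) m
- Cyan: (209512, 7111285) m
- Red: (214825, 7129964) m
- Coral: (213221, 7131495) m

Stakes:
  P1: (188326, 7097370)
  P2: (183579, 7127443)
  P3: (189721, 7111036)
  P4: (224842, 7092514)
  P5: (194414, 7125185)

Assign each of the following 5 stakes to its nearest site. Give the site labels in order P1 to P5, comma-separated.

P1 → Slate (d²=33178050.00)
P2 → Violet (d²=64573981.00)
P3 → Blue (d²=13559652.00)
P4 → Indigo (d²=508336589.00)
P5 → Violet (d²=37239314.00)

Slate, Violet, Blue, Indigo, Violet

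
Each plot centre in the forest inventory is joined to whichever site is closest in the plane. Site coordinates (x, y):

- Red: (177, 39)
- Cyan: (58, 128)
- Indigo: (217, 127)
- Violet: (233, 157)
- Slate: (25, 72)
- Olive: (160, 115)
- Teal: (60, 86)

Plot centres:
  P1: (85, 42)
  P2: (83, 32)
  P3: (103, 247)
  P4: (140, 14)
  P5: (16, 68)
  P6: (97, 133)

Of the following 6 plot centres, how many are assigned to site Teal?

2

P1 → Teal
P2 → Teal
P3 → Cyan
P4 → Red
P5 → Slate
P6 → Cyan
2 of the 6 go to Teal.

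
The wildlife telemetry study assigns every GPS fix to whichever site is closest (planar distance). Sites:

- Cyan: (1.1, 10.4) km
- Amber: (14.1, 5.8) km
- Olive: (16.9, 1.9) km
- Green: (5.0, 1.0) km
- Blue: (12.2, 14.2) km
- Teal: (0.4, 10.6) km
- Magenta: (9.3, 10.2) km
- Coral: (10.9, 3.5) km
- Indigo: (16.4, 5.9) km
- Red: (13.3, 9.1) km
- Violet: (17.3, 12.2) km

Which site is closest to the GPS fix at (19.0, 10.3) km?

Violet

Squared distances to each site:
Cyan: 320.420; Amber: 44.260; Olive: 74.970; Green: 282.490; Blue: 61.450; Teal: 346.050; Magenta: 94.100; Coral: 111.850; Indigo: 26.120; Red: 33.930; Violet: 6.500.
Minimum at Violet.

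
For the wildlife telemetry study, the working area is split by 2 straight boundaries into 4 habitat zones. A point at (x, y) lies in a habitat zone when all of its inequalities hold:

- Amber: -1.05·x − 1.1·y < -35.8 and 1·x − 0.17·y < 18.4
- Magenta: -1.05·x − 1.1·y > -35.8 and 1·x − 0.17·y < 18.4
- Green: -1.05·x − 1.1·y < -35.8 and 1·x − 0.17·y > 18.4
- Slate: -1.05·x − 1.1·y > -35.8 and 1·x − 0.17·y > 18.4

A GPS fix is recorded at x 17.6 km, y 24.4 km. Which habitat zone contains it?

-1.05·17.6 − 1.1·24.4 = -45.320, which is < -35.8
1·17.6 − 0.17·24.4 = 13.452, which is < 18.4
This sign pattern matches Amber.

Amber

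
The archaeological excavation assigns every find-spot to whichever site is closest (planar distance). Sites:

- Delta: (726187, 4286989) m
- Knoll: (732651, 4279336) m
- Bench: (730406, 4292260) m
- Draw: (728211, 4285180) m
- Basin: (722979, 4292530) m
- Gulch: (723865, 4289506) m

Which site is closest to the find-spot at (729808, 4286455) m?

Draw

Squared distances to each site:
Delta: 13396797.000; Knoll: 58762810.000; Bench: 34055629.000; Draw: 4176034.000; Basin: 83540866.000; Gulch: 44627850.000.
Minimum at Draw.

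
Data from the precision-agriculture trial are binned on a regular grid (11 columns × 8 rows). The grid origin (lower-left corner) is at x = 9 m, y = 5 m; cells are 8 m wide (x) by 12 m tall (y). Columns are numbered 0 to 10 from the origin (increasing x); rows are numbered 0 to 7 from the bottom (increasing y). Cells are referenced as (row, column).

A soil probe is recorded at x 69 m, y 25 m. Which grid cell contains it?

Column index: ⌊(69 − 9) / 8⌋ = ⌊7.500⌋ = 7
Row offset from origin: ⌊(25 − 5) / 12⌋ = ⌊1.667⌋ = 1 → row 1

(1, 7)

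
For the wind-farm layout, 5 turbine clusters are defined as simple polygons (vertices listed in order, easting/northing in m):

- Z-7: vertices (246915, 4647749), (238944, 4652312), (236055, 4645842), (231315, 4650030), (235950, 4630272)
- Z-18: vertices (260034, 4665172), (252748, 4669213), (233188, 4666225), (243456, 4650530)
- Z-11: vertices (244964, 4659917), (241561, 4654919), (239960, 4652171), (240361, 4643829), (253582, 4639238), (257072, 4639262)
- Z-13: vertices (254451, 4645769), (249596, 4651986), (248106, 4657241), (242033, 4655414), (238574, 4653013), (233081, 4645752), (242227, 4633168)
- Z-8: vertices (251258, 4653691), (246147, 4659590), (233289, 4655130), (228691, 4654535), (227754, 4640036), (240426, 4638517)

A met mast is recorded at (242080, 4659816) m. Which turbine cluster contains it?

Z-18

Cast a ray rightward from (242080, 4659816). For each polygon, the edges (by vertex number in listed order) whose endpoints lie on opposite sides of northing = 4659816, where each meets that height, and whether that is right or left of the point:
Z-7: no edge straddles that height → 0 crossings.
Z-18: 3–4 at easting≈237380.9 (left), 4–1 at easting≈253969.8 (right) → 1 crossing.
Z-11: 1–2 at easting≈244895.2 (right), 6–1 at easting≈245023.2 (right) → 2 crossings.
Z-13: no edge straddles that height → 0 crossings.
Z-8: no edge straddles that height → 0 crossings.
Only Z-18 has an odd count, so the point is inside Z-18.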